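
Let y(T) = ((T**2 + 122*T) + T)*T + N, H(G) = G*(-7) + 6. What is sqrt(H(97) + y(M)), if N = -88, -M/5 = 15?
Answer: sqrt(269239) ≈ 518.88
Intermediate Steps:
M = -75 (M = -5*15 = -75)
H(G) = 6 - 7*G (H(G) = -7*G + 6 = 6 - 7*G)
y(T) = -88 + T*(T**2 + 123*T) (y(T) = ((T**2 + 122*T) + T)*T - 88 = (T**2 + 123*T)*T - 88 = T*(T**2 + 123*T) - 88 = -88 + T*(T**2 + 123*T))
sqrt(H(97) + y(M)) = sqrt((6 - 7*97) + (-88 + (-75)**3 + 123*(-75)**2)) = sqrt((6 - 679) + (-88 - 421875 + 123*5625)) = sqrt(-673 + (-88 - 421875 + 691875)) = sqrt(-673 + 269912) = sqrt(269239)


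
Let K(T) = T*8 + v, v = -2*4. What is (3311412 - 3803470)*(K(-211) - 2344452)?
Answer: 1154440892584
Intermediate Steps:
v = -8
K(T) = -8 + 8*T (K(T) = T*8 - 8 = 8*T - 8 = -8 + 8*T)
(3311412 - 3803470)*(K(-211) - 2344452) = (3311412 - 3803470)*((-8 + 8*(-211)) - 2344452) = -492058*((-8 - 1688) - 2344452) = -492058*(-1696 - 2344452) = -492058*(-2346148) = 1154440892584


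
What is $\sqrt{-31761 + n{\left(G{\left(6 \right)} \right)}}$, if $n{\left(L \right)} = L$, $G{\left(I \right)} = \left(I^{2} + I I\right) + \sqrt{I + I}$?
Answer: $\sqrt{-31689 + 2 \sqrt{3}} \approx 178.0 i$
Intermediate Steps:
$G{\left(I \right)} = 2 I^{2} + \sqrt{2} \sqrt{I}$ ($G{\left(I \right)} = \left(I^{2} + I^{2}\right) + \sqrt{2 I} = 2 I^{2} + \sqrt{2} \sqrt{I}$)
$\sqrt{-31761 + n{\left(G{\left(6 \right)} \right)}} = \sqrt{-31761 + \left(2 \cdot 6^{2} + \sqrt{2} \sqrt{6}\right)} = \sqrt{-31761 + \left(2 \cdot 36 + 2 \sqrt{3}\right)} = \sqrt{-31761 + \left(72 + 2 \sqrt{3}\right)} = \sqrt{-31689 + 2 \sqrt{3}}$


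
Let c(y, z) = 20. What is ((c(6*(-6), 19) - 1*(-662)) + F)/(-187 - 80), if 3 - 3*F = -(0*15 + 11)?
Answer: -2060/801 ≈ -2.5718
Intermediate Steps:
F = 14/3 (F = 1 - (-1)*(0*15 + 11)/3 = 1 - (-1)*(0 + 11)/3 = 1 - (-1)*11/3 = 1 - ⅓*(-11) = 1 + 11/3 = 14/3 ≈ 4.6667)
((c(6*(-6), 19) - 1*(-662)) + F)/(-187 - 80) = ((20 - 1*(-662)) + 14/3)/(-187 - 80) = ((20 + 662) + 14/3)/(-267) = (682 + 14/3)*(-1/267) = (2060/3)*(-1/267) = -2060/801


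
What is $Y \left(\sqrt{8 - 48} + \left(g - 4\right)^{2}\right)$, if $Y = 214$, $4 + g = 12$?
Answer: $3424 + 428 i \sqrt{10} \approx 3424.0 + 1353.5 i$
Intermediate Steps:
$g = 8$ ($g = -4 + 12 = 8$)
$Y \left(\sqrt{8 - 48} + \left(g - 4\right)^{2}\right) = 214 \left(\sqrt{8 - 48} + \left(8 - 4\right)^{2}\right) = 214 \left(\sqrt{-40} + 4^{2}\right) = 214 \left(2 i \sqrt{10} + 16\right) = 214 \left(16 + 2 i \sqrt{10}\right) = 3424 + 428 i \sqrt{10}$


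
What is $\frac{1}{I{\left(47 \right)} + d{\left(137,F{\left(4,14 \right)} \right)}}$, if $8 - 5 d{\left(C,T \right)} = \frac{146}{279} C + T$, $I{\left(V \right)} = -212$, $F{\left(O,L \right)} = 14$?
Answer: $- \frac{1395}{317416} \approx -0.0043949$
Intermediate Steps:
$d{\left(C,T \right)} = \frac{8}{5} - \frac{146 C}{1395} - \frac{T}{5}$ ($d{\left(C,T \right)} = \frac{8}{5} - \frac{\frac{146}{279} C + T}{5} = \frac{8}{5} - \frac{146 \cdot \frac{1}{279} C + T}{5} = \frac{8}{5} - \frac{\frac{146 C}{279} + T}{5} = \frac{8}{5} - \frac{T + \frac{146 C}{279}}{5} = \frac{8}{5} - \left(\frac{T}{5} + \frac{146 C}{1395}\right) = \frac{8}{5} - \frac{146 C}{1395} - \frac{T}{5}$)
$\frac{1}{I{\left(47 \right)} + d{\left(137,F{\left(4,14 \right)} \right)}} = \frac{1}{-212 - \frac{21676}{1395}} = \frac{1}{- \frac{317416}{1395}} = - \frac{1395}{317416}$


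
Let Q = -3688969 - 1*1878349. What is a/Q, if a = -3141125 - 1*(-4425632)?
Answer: -1284507/5567318 ≈ -0.23072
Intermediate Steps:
a = 1284507 (a = -3141125 + 4425632 = 1284507)
Q = -5567318 (Q = -3688969 - 1878349 = -5567318)
a/Q = 1284507/(-5567318) = 1284507*(-1/5567318) = -1284507/5567318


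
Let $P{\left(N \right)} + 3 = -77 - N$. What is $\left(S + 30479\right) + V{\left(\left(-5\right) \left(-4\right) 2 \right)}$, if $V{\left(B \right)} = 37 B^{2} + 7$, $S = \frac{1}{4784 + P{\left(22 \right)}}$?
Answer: $\frac{419909853}{4682} \approx 89686.0$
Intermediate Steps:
$P{\left(N \right)} = -80 - N$ ($P{\left(N \right)} = -3 - \left(77 + N\right) = -80 - N$)
$S = \frac{1}{4682}$ ($S = \frac{1}{4784 - 102} = \frac{1}{4682} \approx 0.00021358$)
$V{\left(B \right)} = 7 + 37 B^{2}$
$\left(S + 30479\right) + V{\left(\left(-5\right) \left(-4\right) 2 \right)} = \left(\frac{1}{4682} + 30479\right) + \left(7 + 37 \left(\left(-5\right) \left(-4\right) 2\right)^{2}\right) = \frac{142702679}{4682} + \left(7 + 37 \left(20 \cdot 2\right)^{2}\right) = \frac{142702679}{4682} + \left(7 + 37 \cdot 40^{2}\right) = \frac{142702679}{4682} + \left(7 + 37 \cdot 1600\right) = \frac{142702679}{4682} + \left(7 + 59200\right) = \frac{142702679}{4682} + 59207 = \frac{419909853}{4682}$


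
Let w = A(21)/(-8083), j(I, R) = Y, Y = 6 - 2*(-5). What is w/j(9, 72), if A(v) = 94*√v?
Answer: -47*√21/64664 ≈ -0.0033308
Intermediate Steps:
Y = 16 (Y = 6 + 10 = 16)
j(I, R) = 16
w = -94*√21/8083 (w = (94*√21)/(-8083) = (94*√21)*(-1/8083) = -94*√21/8083 ≈ -0.053292)
w/j(9, 72) = -94*√21/8083/16 = -94*√21/8083*(1/16) = -47*√21/64664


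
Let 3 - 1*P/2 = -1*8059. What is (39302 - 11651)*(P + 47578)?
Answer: 1761424002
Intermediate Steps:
P = 16124 (P = 6 - (-2)*8059 = 6 - 2*(-8059) = 6 + 16118 = 16124)
(39302 - 11651)*(P + 47578) = (39302 - 11651)*(16124 + 47578) = 27651*63702 = 1761424002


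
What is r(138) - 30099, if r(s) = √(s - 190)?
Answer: -30099 + 2*I*√13 ≈ -30099.0 + 7.2111*I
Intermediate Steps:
r(s) = √(-190 + s)
r(138) - 30099 = √(-190 + 138) - 30099 = √(-52) - 30099 = 2*I*√13 - 30099 = -30099 + 2*I*√13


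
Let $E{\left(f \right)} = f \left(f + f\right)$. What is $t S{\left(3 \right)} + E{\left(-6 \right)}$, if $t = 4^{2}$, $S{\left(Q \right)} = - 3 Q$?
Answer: $-72$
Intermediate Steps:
$E{\left(f \right)} = 2 f^{2}$ ($E{\left(f \right)} = f 2 f = 2 f^{2}$)
$t = 16$
$t S{\left(3 \right)} + E{\left(-6 \right)} = 16 \left(\left(-3\right) 3\right) + 2 \left(-6\right)^{2} = 16 \left(-9\right) + 2 \cdot 36 = -144 + 72 = -72$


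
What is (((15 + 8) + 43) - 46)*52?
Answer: 1040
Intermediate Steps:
(((15 + 8) + 43) - 46)*52 = ((23 + 43) - 46)*52 = (66 - 46)*52 = 20*52 = 1040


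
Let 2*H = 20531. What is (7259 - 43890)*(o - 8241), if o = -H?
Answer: 1355823203/2 ≈ 6.7791e+8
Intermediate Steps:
H = 20531/2 (H = (1/2)*20531 = 20531/2 ≈ 10266.)
o = -20531/2 (o = -1*20531/2 = -20531/2 ≈ -10266.)
(7259 - 43890)*(o - 8241) = (7259 - 43890)*(-20531/2 - 8241) = -36631*(-37013/2) = 1355823203/2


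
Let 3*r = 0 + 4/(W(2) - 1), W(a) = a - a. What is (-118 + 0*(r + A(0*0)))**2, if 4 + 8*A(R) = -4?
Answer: 13924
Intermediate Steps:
A(R) = -1 (A(R) = -1/2 + (1/8)*(-4) = -1/2 - 1/2 = -1)
W(a) = 0
r = -4/3 (r = (0 + 4/(0 - 1))/3 = (0 + 4/(-1))/3 = (0 - 1*4)/3 = (0 - 4)/3 = (1/3)*(-4) = -4/3 ≈ -1.3333)
(-118 + 0*(r + A(0*0)))**2 = (-118 + 0*(-4/3 - 1))**2 = (-118 + 0*(-7/3))**2 = (-118 + 0)**2 = (-118)**2 = 13924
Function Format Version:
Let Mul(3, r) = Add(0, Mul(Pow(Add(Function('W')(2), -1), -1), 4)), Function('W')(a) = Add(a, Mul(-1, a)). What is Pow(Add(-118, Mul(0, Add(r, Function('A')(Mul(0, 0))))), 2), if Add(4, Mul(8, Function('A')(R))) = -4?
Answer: 13924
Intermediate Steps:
Function('A')(R) = -1 (Function('A')(R) = Add(Rational(-1, 2), Mul(Rational(1, 8), -4)) = Add(Rational(-1, 2), Rational(-1, 2)) = -1)
Function('W')(a) = 0
r = Rational(-4, 3) (r = Mul(Rational(1, 3), Add(0, Mul(Pow(Add(0, -1), -1), 4))) = Mul(Rational(1, 3), Add(0, Mul(Pow(-1, -1), 4))) = Mul(Rational(1, 3), Add(0, Mul(-1, 4))) = Mul(Rational(1, 3), Add(0, -4)) = Mul(Rational(1, 3), -4) = Rational(-4, 3) ≈ -1.3333)
Pow(Add(-118, Mul(0, Add(r, Function('A')(Mul(0, 0))))), 2) = Pow(Add(-118, Mul(0, Add(Rational(-4, 3), -1))), 2) = Pow(Add(-118, Mul(0, Rational(-7, 3))), 2) = Pow(Add(-118, 0), 2) = Pow(-118, 2) = 13924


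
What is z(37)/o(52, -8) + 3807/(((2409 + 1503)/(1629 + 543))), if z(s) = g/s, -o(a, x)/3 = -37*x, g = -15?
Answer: 3773331707/1785176 ≈ 2113.7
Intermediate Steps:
o(a, x) = 111*x (o(a, x) = -(-111)*x = 111*x)
z(s) = -15/s
z(37)/o(52, -8) + 3807/(((2409 + 1503)/(1629 + 543))) = (-15/37)/((111*(-8))) + 3807/(((2409 + 1503)/(1629 + 543))) = -15*1/37/(-888) + 3807/((3912/2172)) = -15/37*(-1/888) + 3807/((3912*(1/2172))) = 5/10952 + 3807/(326/181) = 5/10952 + 3807*(181/326) = 5/10952 + 689067/326 = 3773331707/1785176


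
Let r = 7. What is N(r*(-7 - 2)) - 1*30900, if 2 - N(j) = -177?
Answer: -30721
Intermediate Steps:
N(j) = 179 (N(j) = 2 - 1*(-177) = 2 + 177 = 179)
N(r*(-7 - 2)) - 1*30900 = 179 - 1*30900 = 179 - 30900 = -30721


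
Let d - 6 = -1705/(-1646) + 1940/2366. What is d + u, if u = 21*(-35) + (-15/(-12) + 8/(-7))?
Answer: -2831399313/3894436 ≈ -727.04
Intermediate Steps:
u = -20577/28 (u = -735 + (-15*(-1/12) + 8*(-⅐)) = -735 + (5/4 - 8/7) = -735 + 3/28 = -20577/28 ≈ -734.89)
d = 15296943/1947218 (d = 6 + (-1705/(-1646) + 1940/2366) = 6 + (-1705*(-1/1646) + 1940*(1/2366)) = 6 + (1705/1646 + 970/1183) = 6 + 3613635/1947218 = 15296943/1947218 ≈ 7.8558)
d + u = 15296943/1947218 - 20577/28 = -2831399313/3894436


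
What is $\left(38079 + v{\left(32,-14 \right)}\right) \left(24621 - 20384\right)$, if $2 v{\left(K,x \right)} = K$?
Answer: $161408515$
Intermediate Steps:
$v{\left(K,x \right)} = \frac{K}{2}$
$\left(38079 + v{\left(32,-14 \right)}\right) \left(24621 - 20384\right) = \left(38079 + \frac{1}{2} \cdot 32\right) \left(24621 - 20384\right) = \left(38079 + 16\right) \left(24621 - 20384\right) = 38095 \left(24621 - 20384\right) = 38095 \cdot 4237 = 161408515$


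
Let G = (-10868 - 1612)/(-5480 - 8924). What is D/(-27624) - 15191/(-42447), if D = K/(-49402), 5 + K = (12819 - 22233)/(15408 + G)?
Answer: 1638604544914982733/4578622073403990784 ≈ 0.35788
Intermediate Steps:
G = 240/277 (G = -12480/(-14404) = -12480*(-1/14404) = 240/277 ≈ 0.86643)
K = -3991493/711376 (K = -5 + (12819 - 22233)/(15408 + 240/277) = -5 - 9414/4268256/277 = -5 - 9414*277/4268256 = -5 - 434613/711376 = -3991493/711376 ≈ -5.6109)
D = 3991493/35143397152 (D = -3991493/711376/(-49402) = -3991493/711376*(-1/49402) = 3991493/35143397152 ≈ 0.00011358)
D/(-27624) - 15191/(-42447) = (3991493/35143397152)/(-27624) - 15191/(-42447) = (3991493/35143397152)*(-1/27624) - 15191*(-1/42447) = -3991493/970801202926848 + 15191/42447 = 1638604544914982733/4578622073403990784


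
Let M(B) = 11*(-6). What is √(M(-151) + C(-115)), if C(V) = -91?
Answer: I*√157 ≈ 12.53*I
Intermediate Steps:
M(B) = -66
√(M(-151) + C(-115)) = √(-66 - 91) = √(-157) = I*√157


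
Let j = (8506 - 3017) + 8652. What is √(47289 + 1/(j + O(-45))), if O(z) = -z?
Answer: √9516561136430/14186 ≈ 217.46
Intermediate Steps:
j = 14141 (j = 5489 + 8652 = 14141)
√(47289 + 1/(j + O(-45))) = √(47289 + 1/(14141 - 1*(-45))) = √(47289 + 1/(14141 + 45)) = √(47289 + 1/14186) = √(670841755/14186) = √9516561136430/14186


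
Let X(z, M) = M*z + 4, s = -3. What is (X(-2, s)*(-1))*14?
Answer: -140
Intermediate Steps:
X(z, M) = 4 + M*z
(X(-2, s)*(-1))*14 = ((4 - 3*(-2))*(-1))*14 = ((4 + 6)*(-1))*14 = (10*(-1))*14 = -10*14 = -140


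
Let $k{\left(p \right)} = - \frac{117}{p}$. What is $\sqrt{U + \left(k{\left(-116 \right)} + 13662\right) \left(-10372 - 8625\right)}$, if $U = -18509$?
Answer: $\frac{7 i \sqrt{17820596657}}{58} \approx 16111.0 i$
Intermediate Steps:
$\sqrt{U + \left(k{\left(-116 \right)} + 13662\right) \left(-10372 - 8625\right)} = \sqrt{-18509 + \left(- \frac{117}{-116} + 13662\right) \left(-10372 - 8625\right)} = \sqrt{-18509 + \left(\left(-117\right) \left(- \frac{1}{116}\right) + 13662\right) \left(-18997\right)} = \sqrt{-18509 + \left(\frac{117}{116} + 13662\right) \left(-18997\right)} = \sqrt{-18509 + \frac{1584909}{116} \left(-18997\right)} = \sqrt{-18509 - \frac{30108516273}{116}} = \sqrt{- \frac{30110663317}{116}} = \frac{7 i \sqrt{17820596657}}{58}$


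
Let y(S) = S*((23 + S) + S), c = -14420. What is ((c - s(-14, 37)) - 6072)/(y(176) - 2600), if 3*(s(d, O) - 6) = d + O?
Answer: -61517/190200 ≈ -0.32343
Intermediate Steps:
s(d, O) = 6 + O/3 + d/3 (s(d, O) = 6 + (d + O)/3 = 6 + (O + d)/3 = 6 + (O/3 + d/3) = 6 + O/3 + d/3)
y(S) = S*(23 + 2*S)
((c - s(-14, 37)) - 6072)/(y(176) - 2600) = ((-14420 - (6 + (⅓)*37 + (⅓)*(-14))) - 6072)/(176*(23 + 2*176) - 2600) = ((-14420 - (6 + 37/3 - 14/3)) - 6072)/(176*(23 + 352) - 2600) = ((-14420 - 1*41/3) - 6072)/(176*375 - 2600) = ((-14420 - 41/3) - 6072)/(66000 - 2600) = (-43301/3 - 6072)/63400 = -61517/3*1/63400 = -61517/190200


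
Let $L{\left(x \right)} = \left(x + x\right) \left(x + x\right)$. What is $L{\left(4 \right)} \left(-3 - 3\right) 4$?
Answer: $-1536$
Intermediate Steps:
$L{\left(x \right)} = 4 x^{2}$ ($L{\left(x \right)} = 2 x 2 x = 4 x^{2}$)
$L{\left(4 \right)} \left(-3 - 3\right) 4 = 4 \cdot 4^{2} \left(-3 - 3\right) 4 = 4 \cdot 16 \left(-3 - 3\right) 4 = 64 \left(\left(-6\right) 4\right) = 64 \left(-24\right) = -1536$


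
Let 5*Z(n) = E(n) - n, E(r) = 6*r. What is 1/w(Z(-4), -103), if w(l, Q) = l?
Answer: -1/4 ≈ -0.25000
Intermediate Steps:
Z(n) = n (Z(n) = (6*n - n)/5 = (5*n)/5 = n)
1/w(Z(-4), -103) = 1/(-4) = -1/4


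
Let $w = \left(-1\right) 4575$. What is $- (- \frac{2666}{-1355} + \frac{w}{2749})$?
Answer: $- \frac{1129709}{3724895} \approx -0.30329$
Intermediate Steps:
$w = -4575$
$- (- \frac{2666}{-1355} + \frac{w}{2749}) = - (- \frac{2666}{-1355} - \frac{4575}{2749}) = - (\left(-2666\right) \left(- \frac{1}{1355}\right) - \frac{4575}{2749}) = - (\frac{2666}{1355} - \frac{4575}{2749}) = \left(-1\right) \frac{1129709}{3724895} = - \frac{1129709}{3724895}$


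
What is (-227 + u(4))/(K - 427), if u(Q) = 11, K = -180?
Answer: 216/607 ≈ 0.35585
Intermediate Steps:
(-227 + u(4))/(K - 427) = (-227 + 11)/(-180 - 427) = -216/(-607) = -216*(-1/607) = 216/607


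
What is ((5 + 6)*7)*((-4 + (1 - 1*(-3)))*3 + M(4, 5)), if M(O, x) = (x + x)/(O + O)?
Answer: 385/4 ≈ 96.250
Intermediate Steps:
M(O, x) = x/O (M(O, x) = (2*x)/((2*O)) = (2*x)*(1/(2*O)) = x/O)
((5 + 6)*7)*((-4 + (1 - 1*(-3)))*3 + M(4, 5)) = ((5 + 6)*7)*((-4 + (1 - 1*(-3)))*3 + 5/4) = (11*7)*((-4 + (1 + 3))*3 + 5*(¼)) = 77*((-4 + 4)*3 + 5/4) = 77*(0*3 + 5/4) = 77*(0 + 5/4) = 77*(5/4) = 385/4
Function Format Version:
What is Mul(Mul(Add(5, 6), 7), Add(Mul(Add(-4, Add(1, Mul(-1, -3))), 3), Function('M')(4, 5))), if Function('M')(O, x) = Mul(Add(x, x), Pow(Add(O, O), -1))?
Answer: Rational(385, 4) ≈ 96.250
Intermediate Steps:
Function('M')(O, x) = Mul(x, Pow(O, -1)) (Function('M')(O, x) = Mul(Mul(2, x), Pow(Mul(2, O), -1)) = Mul(Mul(2, x), Mul(Rational(1, 2), Pow(O, -1))) = Mul(x, Pow(O, -1)))
Mul(Mul(Add(5, 6), 7), Add(Mul(Add(-4, Add(1, Mul(-1, -3))), 3), Function('M')(4, 5))) = Mul(Mul(Add(5, 6), 7), Add(Mul(Add(-4, Add(1, Mul(-1, -3))), 3), Mul(5, Pow(4, -1)))) = Mul(Mul(11, 7), Add(Mul(Add(-4, Add(1, 3)), 3), Mul(5, Rational(1, 4)))) = Mul(77, Add(Mul(Add(-4, 4), 3), Rational(5, 4))) = Mul(77, Add(Mul(0, 3), Rational(5, 4))) = Mul(77, Add(0, Rational(5, 4))) = Mul(77, Rational(5, 4)) = Rational(385, 4)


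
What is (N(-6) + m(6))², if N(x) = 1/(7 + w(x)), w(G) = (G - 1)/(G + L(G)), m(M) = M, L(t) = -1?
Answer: 2401/64 ≈ 37.516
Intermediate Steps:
w(G) = 1 (w(G) = (G - 1)/(G - 1) = (-1 + G)/(-1 + G) = 1)
N(x) = ⅛ (N(x) = 1/(7 + 1) = 1/8 = ⅛)
(N(-6) + m(6))² = (⅛ + 6)² = (49/8)² = 2401/64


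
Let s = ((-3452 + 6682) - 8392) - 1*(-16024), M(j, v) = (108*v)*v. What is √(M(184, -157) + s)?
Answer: √2672954 ≈ 1634.9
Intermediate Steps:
M(j, v) = 108*v²
s = 10862 (s = (3230 - 8392) + 16024 = -5162 + 16024 = 10862)
√(M(184, -157) + s) = √(108*(-157)² + 10862) = √(108*24649 + 10862) = √(2662092 + 10862) = √2672954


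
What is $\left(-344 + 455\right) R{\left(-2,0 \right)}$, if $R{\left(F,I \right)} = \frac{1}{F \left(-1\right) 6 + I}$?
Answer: $\frac{37}{4} \approx 9.25$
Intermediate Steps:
$R{\left(F,I \right)} = \frac{1}{I - 6 F}$ ($R{\left(F,I \right)} = \frac{1}{- F 6 + I} = \frac{1}{- 6 F + I} = \frac{1}{I - 6 F}$)
$\left(-344 + 455\right) R{\left(-2,0 \right)} = \left(-344 + 455\right) \left(- \frac{1}{\left(-1\right) 0 + 6 \left(-2\right)}\right) = 111 \left(- \frac{1}{0 - 12}\right) = 111 \left(- \frac{1}{-12}\right) = 111 \left(\left(-1\right) \left(- \frac{1}{12}\right)\right) = 111 \cdot \frac{1}{12} = \frac{37}{4}$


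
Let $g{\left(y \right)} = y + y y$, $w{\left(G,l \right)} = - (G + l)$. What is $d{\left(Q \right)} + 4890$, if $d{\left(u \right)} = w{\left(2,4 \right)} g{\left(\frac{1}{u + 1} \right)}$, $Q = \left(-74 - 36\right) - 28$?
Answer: $\frac{91781226}{18769} \approx 4890.0$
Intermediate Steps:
$w{\left(G,l \right)} = - G - l$
$g{\left(y \right)} = y + y^{2}$
$Q = -138$ ($Q = -110 - 28 = -138$)
$d{\left(u \right)} = - \frac{6 \left(1 + \frac{1}{1 + u}\right)}{1 + u}$ ($d{\left(u \right)} = \left(\left(-1\right) 2 - 4\right) \frac{1 + \frac{1}{u + 1}}{u + 1} = \left(-2 - 4\right) \frac{1 + \frac{1}{1 + u}}{1 + u} = - 6 \frac{1 + \frac{1}{1 + u}}{1 + u} = - \frac{6 \left(1 + \frac{1}{1 + u}\right)}{1 + u}$)
$d{\left(Q \right)} + 4890 = \frac{6 \left(-2 - -138\right)}{\left(1 - 138\right)^{2}} + 4890 = \frac{6 \left(-2 + 138\right)}{18769} + 4890 = 6 \cdot \frac{1}{18769} \cdot 136 + 4890 = \frac{816}{18769} + 4890 = \frac{91781226}{18769}$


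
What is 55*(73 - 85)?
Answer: -660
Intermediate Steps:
55*(73 - 85) = 55*(-12) = -660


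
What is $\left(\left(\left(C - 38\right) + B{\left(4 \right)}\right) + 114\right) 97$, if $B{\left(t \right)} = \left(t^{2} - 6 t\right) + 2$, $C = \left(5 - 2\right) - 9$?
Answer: $6208$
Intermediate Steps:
$C = -6$ ($C = \left(5 - 2\right) - 9 = 3 - 9 = -6$)
$B{\left(t \right)} = 2 + t^{2} - 6 t$
$\left(\left(\left(C - 38\right) + B{\left(4 \right)}\right) + 114\right) 97 = \left(\left(\left(-6 - 38\right) + \left(2 + 4^{2} - 24\right)\right) + 114\right) 97 = \left(\left(-44 + \left(2 + 16 - 24\right)\right) + 114\right) 97 = \left(\left(-44 - 6\right) + 114\right) 97 = \left(-50 + 114\right) 97 = 64 \cdot 97 = 6208$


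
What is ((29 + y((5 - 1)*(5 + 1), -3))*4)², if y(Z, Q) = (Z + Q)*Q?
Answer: 18496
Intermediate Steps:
y(Z, Q) = Q*(Q + Z) (y(Z, Q) = (Q + Z)*Q = Q*(Q + Z))
((29 + y((5 - 1)*(5 + 1), -3))*4)² = ((29 - 3*(-3 + (5 - 1)*(5 + 1)))*4)² = ((29 - 3*(-3 + 4*6))*4)² = ((29 - 3*(-3 + 24))*4)² = ((29 - 3*21)*4)² = ((29 - 63)*4)² = (-34*4)² = (-136)² = 18496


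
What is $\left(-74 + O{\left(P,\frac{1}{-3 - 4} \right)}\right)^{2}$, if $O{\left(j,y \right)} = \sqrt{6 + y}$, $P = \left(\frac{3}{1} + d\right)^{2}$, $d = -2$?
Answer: $\frac{\left(518 - \sqrt{287}\right)^{2}}{49} \approx 5123.7$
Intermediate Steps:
$P = 1$ ($P = \left(\frac{3}{1} - 2\right)^{2} = \left(3 \cdot 1 - 2\right)^{2} = \left(3 - 2\right)^{2} = 1^{2} = 1$)
$\left(-74 + O{\left(P,\frac{1}{-3 - 4} \right)}\right)^{2} = \left(-74 + \sqrt{6 + \frac{1}{-3 - 4}}\right)^{2} = \left(-74 + \sqrt{6 + \frac{1}{-7}}\right)^{2} = \left(-74 + \sqrt{6 - \frac{1}{7}}\right)^{2} = \left(-74 + \sqrt{\frac{41}{7}}\right)^{2} = \left(-74 + \frac{\sqrt{287}}{7}\right)^{2}$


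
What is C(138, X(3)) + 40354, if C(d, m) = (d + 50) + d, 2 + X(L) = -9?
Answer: 40680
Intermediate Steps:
X(L) = -11 (X(L) = -2 - 9 = -11)
C(d, m) = 50 + 2*d (C(d, m) = (50 + d) + d = 50 + 2*d)
C(138, X(3)) + 40354 = (50 + 2*138) + 40354 = (50 + 276) + 40354 = 326 + 40354 = 40680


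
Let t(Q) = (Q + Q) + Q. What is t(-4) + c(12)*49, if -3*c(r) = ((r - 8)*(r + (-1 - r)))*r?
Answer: 772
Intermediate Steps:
t(Q) = 3*Q (t(Q) = 2*Q + Q = 3*Q)
c(r) = -r*(8 - r)/3 (c(r) = -(r - 8)*(r + (-1 - r))*r/3 = -(-8 + r)*(-1)*r/3 = -(8 - r)*r/3 = -r*(8 - r)/3)
t(-4) + c(12)*49 = 3*(-4) + ((⅓)*12*(-8 + 12))*49 = -12 + ((⅓)*12*4)*49 = -12 + 16*49 = -12 + 784 = 772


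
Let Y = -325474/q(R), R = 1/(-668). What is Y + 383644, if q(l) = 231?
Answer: 88296290/231 ≈ 3.8224e+5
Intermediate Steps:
R = -1/668 ≈ -0.0014970
Y = -325474/231 ≈ -1409.0
Y + 383644 = -325474/231 + 383644 = 88296290/231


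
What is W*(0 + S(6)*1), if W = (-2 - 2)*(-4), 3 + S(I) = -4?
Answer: -112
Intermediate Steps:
S(I) = -7 (S(I) = -3 - 4 = -7)
W = 16 (W = -4*(-4) = 16)
W*(0 + S(6)*1) = 16*(0 - 7*1) = 16*(0 - 7) = 16*(-7) = -112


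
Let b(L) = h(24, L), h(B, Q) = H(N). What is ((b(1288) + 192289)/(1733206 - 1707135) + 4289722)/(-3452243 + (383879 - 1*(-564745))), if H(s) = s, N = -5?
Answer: -4862501502/2837906563 ≈ -1.7134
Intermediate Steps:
h(B, Q) = -5
b(L) = -5
((b(1288) + 192289)/(1733206 - 1707135) + 4289722)/(-3452243 + (383879 - 1*(-564745))) = ((-5 + 192289)/(1733206 - 1707135) + 4289722)/(-3452243 + (383879 - 1*(-564745))) = (192284/26071 + 4289722)/(-3452243 + (383879 + 564745)) = (192284*(1/26071) + 4289722)/(-3452243 + 948624) = (192284/26071 + 4289722)/(-2503619) = (111837534546/26071)*(-1/2503619) = -4862501502/2837906563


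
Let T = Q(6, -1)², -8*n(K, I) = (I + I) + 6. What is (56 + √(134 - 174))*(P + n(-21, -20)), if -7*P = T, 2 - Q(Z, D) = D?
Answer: 166 + 83*I*√10/14 ≈ 166.0 + 18.748*I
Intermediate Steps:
Q(Z, D) = 2 - D
n(K, I) = -¾ - I/4 (n(K, I) = -((I + I) + 6)/8 = -(2*I + 6)/8 = -(6 + 2*I)/8 = -¾ - I/4)
T = 9 (T = (2 - 1*(-1))² = (2 + 1)² = 3² = 9)
P = -9/7 (P = -⅐*9 = -9/7 ≈ -1.2857)
(56 + √(134 - 174))*(P + n(-21, -20)) = (56 + √(134 - 174))*(-9/7 + (-¾ - ¼*(-20))) = (56 + √(-40))*(-9/7 + (-¾ + 5)) = (56 + 2*I*√10)*(-9/7 + 17/4) = (56 + 2*I*√10)*(83/28) = 166 + 83*I*√10/14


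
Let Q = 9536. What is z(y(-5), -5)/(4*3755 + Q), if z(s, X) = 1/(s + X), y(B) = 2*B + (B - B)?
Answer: -1/368340 ≈ -2.7149e-6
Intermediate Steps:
y(B) = 2*B (y(B) = 2*B + 0 = 2*B)
z(s, X) = 1/(X + s)
z(y(-5), -5)/(4*3755 + Q) = 1/((4*3755 + 9536)*(-5 + 2*(-5))) = 1/((15020 + 9536)*(-5 - 10)) = 1/(24556*(-15)) = (1/24556)*(-1/15) = -1/368340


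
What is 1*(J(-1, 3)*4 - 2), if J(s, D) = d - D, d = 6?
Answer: 10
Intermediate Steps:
J(s, D) = 6 - D
1*(J(-1, 3)*4 - 2) = 1*((6 - 1*3)*4 - 2) = 1*((6 - 3)*4 - 2) = 1*(3*4 - 2) = 1*(12 - 2) = 1*10 = 10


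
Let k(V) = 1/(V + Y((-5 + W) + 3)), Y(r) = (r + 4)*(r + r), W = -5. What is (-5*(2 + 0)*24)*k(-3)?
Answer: -80/13 ≈ -6.1538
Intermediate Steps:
Y(r) = 2*r*(4 + r) (Y(r) = (4 + r)*(2*r) = 2*r*(4 + r))
k(V) = 1/(42 + V) (k(V) = 1/(V + 2*((-5 - 5) + 3)*(4 + ((-5 - 5) + 3))) = 1/(V + 2*(-10 + 3)*(4 + (-10 + 3))) = 1/(V + 2*(-7)*(4 - 7)) = 1/(V + 2*(-7)*(-3)) = 1/(V + 42) = 1/(42 + V))
(-5*(2 + 0)*24)*k(-3) = (-5*(2 + 0)*24)/(42 - 3) = (-5*2*24)/39 = -10*24*(1/39) = -240*1/39 = -80/13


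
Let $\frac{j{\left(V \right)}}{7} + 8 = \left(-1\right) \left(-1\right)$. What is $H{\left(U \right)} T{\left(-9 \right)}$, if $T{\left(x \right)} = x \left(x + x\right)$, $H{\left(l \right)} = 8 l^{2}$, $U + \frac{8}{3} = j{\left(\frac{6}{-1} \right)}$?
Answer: $3459600$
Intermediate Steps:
$j{\left(V \right)} = -49$ ($j{\left(V \right)} = -56 + 7 \left(\left(-1\right) \left(-1\right)\right) = -56 + 7 \cdot 1 = -56 + 7 = -49$)
$U = - \frac{155}{3}$ ($U = - \frac{8}{3} - 49 = - \frac{155}{3} \approx -51.667$)
$T{\left(x \right)} = 2 x^{2}$ ($T{\left(x \right)} = x 2 x = 2 x^{2}$)
$H{\left(U \right)} T{\left(-9 \right)} = 8 \left(- \frac{155}{3}\right)^{2} \cdot 2 \left(-9\right)^{2} = 8 \cdot \frac{24025}{9} \cdot 2 \cdot 81 = \frac{192200}{9} \cdot 162 = 3459600$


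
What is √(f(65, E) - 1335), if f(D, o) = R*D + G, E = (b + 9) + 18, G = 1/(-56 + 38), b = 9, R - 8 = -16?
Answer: I*√66782/6 ≈ 43.07*I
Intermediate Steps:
R = -8 (R = 8 - 16 = -8)
G = -1/18 (G = 1/(-18) = -1/18 ≈ -0.055556)
E = 36 (E = (9 + 9) + 18 = 18 + 18 = 36)
f(D, o) = -1/18 - 8*D (f(D, o) = -8*D - 1/18 = -1/18 - 8*D)
√(f(65, E) - 1335) = √((-1/18 - 8*65) - 1335) = √((-1/18 - 520) - 1335) = √(-9361/18 - 1335) = √(-33391/18) = I*√66782/6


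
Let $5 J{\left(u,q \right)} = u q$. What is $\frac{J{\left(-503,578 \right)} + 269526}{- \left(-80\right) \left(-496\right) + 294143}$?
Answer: $\frac{1056896}{1272315} \approx 0.83069$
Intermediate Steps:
$J{\left(u,q \right)} = \frac{q u}{5}$ ($J{\left(u,q \right)} = \frac{u q}{5} = \frac{q u}{5}$)
$\frac{J{\left(-503,578 \right)} + 269526}{- \left(-80\right) \left(-496\right) + 294143} = \frac{\frac{1}{5} \cdot 578 \left(-503\right) + 269526}{- \left(-80\right) \left(-496\right) + 294143} = \frac{- \frac{290734}{5} + 269526}{\left(-1\right) 39680 + 294143} = \frac{1056896}{5 \left(-39680 + 294143\right)} = \frac{1056896}{5 \cdot 254463} = \frac{1056896}{5} \cdot \frac{1}{254463} = \frac{1056896}{1272315}$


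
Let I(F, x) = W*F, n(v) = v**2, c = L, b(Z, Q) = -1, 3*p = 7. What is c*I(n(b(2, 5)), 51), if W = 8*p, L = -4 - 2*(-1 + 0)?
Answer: -112/3 ≈ -37.333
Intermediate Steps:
p = 7/3 (p = (1/3)*7 = 7/3 ≈ 2.3333)
L = -2 (L = -4 - 2*(-1) = -4 + 2 = -2)
c = -2
W = 56/3 (W = 8*(7/3) = 56/3 ≈ 18.667)
I(F, x) = 56*F/3
c*I(n(b(2, 5)), 51) = -112*(-1)**2/3 = -112/3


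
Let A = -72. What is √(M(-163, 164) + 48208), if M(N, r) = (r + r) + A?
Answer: 4*√3029 ≈ 220.15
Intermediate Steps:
M(N, r) = -72 + 2*r (M(N, r) = (r + r) - 72 = 2*r - 72 = -72 + 2*r)
√(M(-163, 164) + 48208) = √((-72 + 2*164) + 48208) = √((-72 + 328) + 48208) = √(256 + 48208) = √48464 = 4*√3029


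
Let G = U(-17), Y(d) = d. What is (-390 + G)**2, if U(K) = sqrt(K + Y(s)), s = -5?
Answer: (390 - I*sqrt(22))**2 ≈ 1.5208e+5 - 3659.0*I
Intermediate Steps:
U(K) = sqrt(-5 + K) (U(K) = sqrt(K - 5) = sqrt(-5 + K))
G = I*sqrt(22) (G = sqrt(-5 - 17) = sqrt(-22) = I*sqrt(22) ≈ 4.6904*I)
(-390 + G)**2 = (-390 + I*sqrt(22))**2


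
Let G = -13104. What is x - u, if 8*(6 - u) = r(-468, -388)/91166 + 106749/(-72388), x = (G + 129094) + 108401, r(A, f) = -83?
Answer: 5923152760212551/26397297632 ≈ 2.2438e+5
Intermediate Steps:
x = 224391 (x = (-13104 + 129094) + 108401 = 115990 + 108401 = 224391)
u = 163252729561/26397297632 (u = 6 - (-83/91166 + 106749/(-72388))/8 = 6 - (-83*1/91166 + 106749*(-1/72388))/8 = 6 - (-83/91166 - 106749/72388)/8 = 6 - ⅛*(-4868943769/3299662204) = 6 + 4868943769/26397297632 = 163252729561/26397297632 ≈ 6.1844)
x - u = 224391 - 1*163252729561/26397297632 = 224391 - 163252729561/26397297632 = 5923152760212551/26397297632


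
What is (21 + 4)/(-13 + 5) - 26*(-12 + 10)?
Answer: 391/8 ≈ 48.875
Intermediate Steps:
(21 + 4)/(-13 + 5) - 26*(-12 + 10) = 25/(-8) - 26*(-2) = 25*(-⅛) + 52 = -25/8 + 52 = 391/8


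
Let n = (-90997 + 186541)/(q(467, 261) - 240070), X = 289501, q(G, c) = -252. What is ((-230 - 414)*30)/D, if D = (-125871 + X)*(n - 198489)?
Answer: 11054812/18584226213803 ≈ 5.9485e-7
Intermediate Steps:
n = -47772/120161 (n = (-90997 + 186541)/(-252 - 240070) = 95544/(-240322) = 95544*(-1/240322) = -47772/120161 ≈ -0.39757)
D = -3902687504898630/120161 (D = (-125871 + 289501)*(-47772/120161 - 198489) = 163630*(-23850684501/120161) = -3902687504898630/120161 ≈ -3.2479e+10)
((-230 - 414)*30)/D = ((-230 - 414)*30)/(-3902687504898630/120161) = -644*30*(-120161/3902687504898630) = -19320*(-120161/3902687504898630) = 11054812/18584226213803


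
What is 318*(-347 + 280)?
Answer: -21306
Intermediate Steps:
318*(-347 + 280) = 318*(-67) = -21306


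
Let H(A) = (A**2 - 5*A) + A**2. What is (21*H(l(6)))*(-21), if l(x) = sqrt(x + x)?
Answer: -10584 + 4410*sqrt(3) ≈ -2945.7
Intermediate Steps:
l(x) = sqrt(2)*sqrt(x) (l(x) = sqrt(2*x) = sqrt(2)*sqrt(x))
H(A) = -5*A + 2*A**2
(21*H(l(6)))*(-21) = (21*((sqrt(2)*sqrt(6))*(-5 + 2*(sqrt(2)*sqrt(6)))))*(-21) = (21*((2*sqrt(3))*(-5 + 2*(2*sqrt(3)))))*(-21) = (21*((2*sqrt(3))*(-5 + 4*sqrt(3))))*(-21) = (21*(2*sqrt(3)*(-5 + 4*sqrt(3))))*(-21) = (42*sqrt(3)*(-5 + 4*sqrt(3)))*(-21) = -882*sqrt(3)*(-5 + 4*sqrt(3))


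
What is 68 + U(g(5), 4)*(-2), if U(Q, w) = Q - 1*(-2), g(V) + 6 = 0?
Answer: 76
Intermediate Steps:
g(V) = -6 (g(V) = -6 + 0 = -6)
U(Q, w) = 2 + Q (U(Q, w) = Q + 2 = 2 + Q)
68 + U(g(5), 4)*(-2) = 68 + (2 - 6)*(-2) = 68 - 4*(-2) = 68 + 8 = 76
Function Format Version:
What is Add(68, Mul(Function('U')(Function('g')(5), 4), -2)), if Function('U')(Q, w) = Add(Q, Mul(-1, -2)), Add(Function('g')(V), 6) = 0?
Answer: 76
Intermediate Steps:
Function('g')(V) = -6 (Function('g')(V) = Add(-6, 0) = -6)
Function('U')(Q, w) = Add(2, Q) (Function('U')(Q, w) = Add(Q, 2) = Add(2, Q))
Add(68, Mul(Function('U')(Function('g')(5), 4), -2)) = Add(68, Mul(Add(2, -6), -2)) = Add(68, Mul(-4, -2)) = Add(68, 8) = 76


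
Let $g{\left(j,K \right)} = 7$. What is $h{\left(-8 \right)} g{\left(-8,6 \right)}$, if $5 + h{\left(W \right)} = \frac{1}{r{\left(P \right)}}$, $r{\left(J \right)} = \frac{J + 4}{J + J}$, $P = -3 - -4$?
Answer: $- \frac{161}{5} \approx -32.2$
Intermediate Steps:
$P = 1$ ($P = -3 + 4 = 1$)
$r{\left(J \right)} = \frac{4 + J}{2 J}$
$h{\left(W \right)} = - \frac{23}{5}$ ($h{\left(W \right)} = -5 + \frac{1}{\frac{1}{2} \cdot 1^{-1} \left(4 + 1\right)} = -5 + \frac{1}{\frac{1}{2} \cdot 1 \cdot 5} = -5 + \frac{1}{\frac{5}{2}} = -5 + \frac{2}{5} = - \frac{23}{5}$)
$h{\left(-8 \right)} g{\left(-8,6 \right)} = \left(- \frac{23}{5}\right) 7 = - \frac{161}{5}$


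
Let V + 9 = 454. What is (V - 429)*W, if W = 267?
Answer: 4272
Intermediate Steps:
V = 445 (V = -9 + 454 = 445)
(V - 429)*W = (445 - 429)*267 = 16*267 = 4272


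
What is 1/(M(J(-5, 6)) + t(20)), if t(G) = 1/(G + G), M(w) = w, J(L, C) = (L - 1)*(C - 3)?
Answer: -40/719 ≈ -0.055633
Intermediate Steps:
J(L, C) = (-1 + L)*(-3 + C)
t(G) = 1/(2*G)
1/(M(J(-5, 6)) + t(20)) = 1/((3 - 1*6 - 3*(-5) + 6*(-5)) + (½)/20) = 1/((3 - 6 + 15 - 30) + (½)*(1/20)) = 1/(-18 + 1/40) = 1/(-719/40) = -40/719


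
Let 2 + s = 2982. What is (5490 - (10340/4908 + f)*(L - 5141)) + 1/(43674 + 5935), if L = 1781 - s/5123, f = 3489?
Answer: 3660245009455942451/311838254889 ≈ 1.1738e+7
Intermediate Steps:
s = 2980 (s = -2 + 2982 = 2980)
L = 9121083/5123 (L = 1781 - 2980/5123 = 9121083/5123 ≈ 1780.4)
(5490 - (10340/4908 + f)*(L - 5141)) + 1/(43674 + 5935) = (5490 - (10340/4908 + 3489)*(9121083/5123 - 5141)) + 1/(43674 + 5935) = (5490 - (10340*(1/4908) + 3489)*(-17216260)/5123) + 1/49609 = (5490 - (2585/1227 + 3489)*(-17216260)/5123) + 1/49609 = (5490 - 4283588*(-17216260)/(1227*5123)) + 1/49609 = (5490 - 1*(-73747364740880/6285921)) + 1/49609 = (5490 + 73747364740880/6285921) + 1/49609 = 73781874447170/6285921 + 1/49609 = 3660245009455942451/311838254889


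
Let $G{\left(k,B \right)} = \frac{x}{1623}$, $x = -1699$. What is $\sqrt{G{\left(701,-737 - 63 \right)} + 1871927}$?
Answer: $\frac{\sqrt{4930894439106}}{1623} \approx 1368.2$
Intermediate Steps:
$G{\left(k,B \right)} = - \frac{1699}{1623}$
$\sqrt{G{\left(701,-737 - 63 \right)} + 1871927} = \sqrt{- \frac{1699}{1623} + 1871927} = \sqrt{\frac{3038135822}{1623}} = \frac{\sqrt{4930894439106}}{1623}$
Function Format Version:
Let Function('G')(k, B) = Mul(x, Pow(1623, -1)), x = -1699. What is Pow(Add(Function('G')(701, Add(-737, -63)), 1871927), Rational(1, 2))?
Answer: Mul(Rational(1, 1623), Pow(4930894439106, Rational(1, 2))) ≈ 1368.2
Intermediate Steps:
Function('G')(k, B) = Rational(-1699, 1623) (Function('G')(k, B) = Mul(-1699, Pow(1623, -1)) = Mul(-1699, Rational(1, 1623)) = Rational(-1699, 1623))
Pow(Add(Function('G')(701, Add(-737, -63)), 1871927), Rational(1, 2)) = Pow(Add(Rational(-1699, 1623), 1871927), Rational(1, 2)) = Pow(Rational(3038135822, 1623), Rational(1, 2)) = Mul(Rational(1, 1623), Pow(4930894439106, Rational(1, 2)))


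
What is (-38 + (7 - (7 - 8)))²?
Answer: 900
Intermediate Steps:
(-38 + (7 - (7 - 8)))² = (-38 + (7 - 1*(-1)))² = (-38 + (7 + 1))² = (-38 + 8)² = (-30)² = 900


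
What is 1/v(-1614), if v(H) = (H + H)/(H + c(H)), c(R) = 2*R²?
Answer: -3227/2 ≈ -1613.5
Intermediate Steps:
v(H) = 2*H/(H + 2*H²) (v(H) = (H + H)/(H + 2*H²) = (2*H)/(H + 2*H²) = 2*H/(H + 2*H²))
1/v(-1614) = 1/(2/(1 + 2*(-1614))) = 1/(2/(1 - 3228)) = 1/(2/(-3227)) = 1/(2*(-1/3227)) = 1/(-2/3227) = -3227/2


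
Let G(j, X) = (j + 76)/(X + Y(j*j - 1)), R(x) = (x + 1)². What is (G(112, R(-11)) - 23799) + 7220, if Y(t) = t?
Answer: -4459747/269 ≈ -16579.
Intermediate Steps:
R(x) = (1 + x)²
G(j, X) = (76 + j)/(-1 + X + j²) (G(j, X) = (j + 76)/(X + (j*j - 1)) = (76 + j)/(X + (j² - 1)) = (76 + j)/(X + (-1 + j²)) = (76 + j)/(-1 + X + j²))
(G(112, R(-11)) - 23799) + 7220 = ((76 + 112)/(-1 + (1 - 11)² + 112²) - 23799) + 7220 = (188/(-1 + (-10)² + 12544) - 23799) + 7220 = (188/(-1 + 100 + 12544) - 23799) + 7220 = (188/12643 - 23799) + 7220 = ((1/12643)*188 - 23799) + 7220 = (4/269 - 23799) + 7220 = -6401927/269 + 7220 = -4459747/269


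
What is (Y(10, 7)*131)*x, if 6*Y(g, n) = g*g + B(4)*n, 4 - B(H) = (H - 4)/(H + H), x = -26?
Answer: -217984/3 ≈ -72661.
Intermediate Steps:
B(H) = 4 - (-4 + H)/(2*H) (B(H) = 4 - (H - 4)/(H + H) = 4 - (-4 + H)/(2*H))
Y(g, n) = g²/6 + 2*n/3 (Y(g, n) = (g*g + (7/2 + 2/4)*n)/6 = (g² + (7/2 + 2*(¼))*n)/6 = (g² + (7/2 + ½)*n)/6 = (g² + 4*n)/6 = g²/6 + 2*n/3)
(Y(10, 7)*131)*x = (((⅙)*10² + (⅔)*7)*131)*(-26) = (((⅙)*100 + 14/3)*131)*(-26) = ((50/3 + 14/3)*131)*(-26) = ((64/3)*131)*(-26) = (8384/3)*(-26) = -217984/3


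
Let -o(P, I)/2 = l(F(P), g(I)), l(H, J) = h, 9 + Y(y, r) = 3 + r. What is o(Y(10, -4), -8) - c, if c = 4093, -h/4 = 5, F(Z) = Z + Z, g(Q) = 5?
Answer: -4053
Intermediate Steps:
F(Z) = 2*Z
Y(y, r) = -6 + r (Y(y, r) = -9 + (3 + r) = -6 + r)
h = -20 (h = -4*5 = -20)
l(H, J) = -20
o(P, I) = 40 (o(P, I) = -2*(-20) = 40)
o(Y(10, -4), -8) - c = 40 - 1*4093 = 40 - 4093 = -4053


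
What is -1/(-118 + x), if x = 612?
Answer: -1/494 ≈ -0.0020243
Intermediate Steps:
-1/(-118 + x) = -1/(-118 + 612) = -1/494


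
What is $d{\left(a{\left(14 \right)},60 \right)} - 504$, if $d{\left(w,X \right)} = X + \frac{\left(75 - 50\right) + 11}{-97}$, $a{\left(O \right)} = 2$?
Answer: $- \frac{43104}{97} \approx -444.37$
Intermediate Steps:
$d{\left(w,X \right)} = - \frac{36}{97} + X$ ($d{\left(w,X \right)} = X + \left(25 + 11\right) \left(- \frac{1}{97}\right) = X + 36 \left(- \frac{1}{97}\right) = X - \frac{36}{97} = - \frac{36}{97} + X$)
$d{\left(a{\left(14 \right)},60 \right)} - 504 = \left(- \frac{36}{97} + 60\right) - 504 = \frac{5784}{97} - 504 = - \frac{43104}{97}$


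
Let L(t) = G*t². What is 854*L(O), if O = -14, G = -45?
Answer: -7532280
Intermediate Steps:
L(t) = -45*t²
854*L(O) = 854*(-45*(-14)²) = 854*(-45*196) = 854*(-8820) = -7532280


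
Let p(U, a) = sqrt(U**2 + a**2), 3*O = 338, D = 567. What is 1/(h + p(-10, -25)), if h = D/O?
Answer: -574938/79933499 + 571220*sqrt(29)/79933499 ≈ 0.031291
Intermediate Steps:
O = 338/3 (O = (1/3)*338 = 338/3 ≈ 112.67)
h = 1701/338 (h = 567/(338/3) = 567*(3/338) = 1701/338 ≈ 5.0325)
1/(h + p(-10, -25)) = 1/(1701/338 + sqrt((-10)**2 + (-25)**2)) = 1/(1701/338 + sqrt(100 + 625)) = 1/(1701/338 + sqrt(725)) = 1/(1701/338 + 5*sqrt(29))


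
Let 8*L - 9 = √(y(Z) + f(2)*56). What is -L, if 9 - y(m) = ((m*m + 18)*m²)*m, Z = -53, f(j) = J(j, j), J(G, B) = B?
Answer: -9/8 - 5*√4208754/4 ≈ -2565.5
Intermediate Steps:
f(j) = j
y(m) = 9 - m³*(18 + m²) (y(m) = 9 - (m*m + 18)*m²*m = 9 - (m² + 18)*m²*m = 9 - (18 + m²)*m²*m = 9 - m²*(18 + m²)*m = 9 - m³*(18 + m²))
L = 9/8 + 5*√4208754/4 (L = 9/8 + √((9 - 1*(-53)⁵ - 18*(-53)³) + 2*56)/8 = 9/8 + √((9 - 1*(-418195493) - 18*(-148877)) + 112)/8 = 9/8 + √((9 + 418195493 + 2679786) + 112)/8 = 9/8 + √(420875288 + 112)/8 = 9/8 + √420875400/8 = 9/8 + (10*√4208754)/8 = 9/8 + 5*√4208754/4 ≈ 2565.5)
-L = -(9/8 + 5*√4208754/4) = -9/8 - 5*√4208754/4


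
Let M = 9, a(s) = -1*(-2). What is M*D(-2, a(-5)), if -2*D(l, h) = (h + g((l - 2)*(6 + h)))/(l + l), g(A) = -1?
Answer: 9/8 ≈ 1.1250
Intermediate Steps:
a(s) = 2
D(l, h) = -(-1 + h)/(4*l) (D(l, h) = -(h - 1)/(2*(l + l)) = -(-1 + h)/(2*(2*l)) = -(-1 + h)*1/(2*l)/2 = -(-1 + h)/(4*l))
M*D(-2, a(-5)) = 9*((¼)*(1 - 1*2)/(-2)) = 9*((¼)*(-½)*(1 - 2)) = 9*((¼)*(-½)*(-1)) = 9*(⅛) = 9/8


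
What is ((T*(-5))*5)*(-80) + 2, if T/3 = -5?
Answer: -29998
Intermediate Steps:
T = -15 (T = 3*(-5) = -15)
((T*(-5))*5)*(-80) + 2 = (-15*(-5)*5)*(-80) + 2 = (75*5)*(-80) + 2 = 375*(-80) + 2 = -30000 + 2 = -29998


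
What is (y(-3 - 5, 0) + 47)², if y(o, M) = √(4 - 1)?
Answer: (47 + √3)² ≈ 2374.8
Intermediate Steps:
y(o, M) = √3
(y(-3 - 5, 0) + 47)² = (√3 + 47)² = (47 + √3)²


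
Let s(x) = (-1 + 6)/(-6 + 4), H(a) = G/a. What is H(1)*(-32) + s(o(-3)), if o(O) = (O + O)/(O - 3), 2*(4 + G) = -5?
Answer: 411/2 ≈ 205.50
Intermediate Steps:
G = -13/2 (G = -4 + (½)*(-5) = -4 - 5/2 = -13/2 ≈ -6.5000)
o(O) = 2*O/(-3 + O) (o(O) = (2*O)/(-3 + O) = 2*O/(-3 + O))
H(a) = -13/(2*a)
s(x) = -5/2 (s(x) = 5/(-2) = 5*(-½) = -5/2)
H(1)*(-32) + s(o(-3)) = -13/2/1*(-32) - 5/2 = -13/2*1*(-32) - 5/2 = -13/2*(-32) - 5/2 = 208 - 5/2 = 411/2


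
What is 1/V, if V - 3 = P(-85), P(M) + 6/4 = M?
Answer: -2/167 ≈ -0.011976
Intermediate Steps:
P(M) = -3/2 + M
V = -167/2 (V = 3 + (-3/2 - 85) = 3 - 173/2 = -167/2 ≈ -83.500)
1/V = 1/(-167/2) = -2/167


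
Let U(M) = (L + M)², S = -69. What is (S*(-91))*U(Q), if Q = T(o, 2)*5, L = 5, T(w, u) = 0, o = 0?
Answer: 156975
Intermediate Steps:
Q = 0 (Q = 0*5 = 0)
U(M) = (5 + M)²
(S*(-91))*U(Q) = (-69*(-91))*(5 + 0)² = 6279*5² = 6279*25 = 156975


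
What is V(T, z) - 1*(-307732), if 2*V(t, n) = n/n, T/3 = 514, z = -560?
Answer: 615465/2 ≈ 3.0773e+5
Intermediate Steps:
T = 1542 (T = 3*514 = 1542)
V(t, n) = ½ (V(t, n) = (n/n)/2 = (½)*1 = ½)
V(T, z) - 1*(-307732) = ½ - 1*(-307732) = ½ + 307732 = 615465/2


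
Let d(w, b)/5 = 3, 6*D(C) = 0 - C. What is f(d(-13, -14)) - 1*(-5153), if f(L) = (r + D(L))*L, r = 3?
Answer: 10321/2 ≈ 5160.5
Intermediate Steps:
D(C) = -C/6 (D(C) = (0 - C)/6 = (-C)/6 = -C/6)
d(w, b) = 15 (d(w, b) = 5*3 = 15)
f(L) = L*(3 - L/6) (f(L) = (3 - L/6)*L = L*(3 - L/6))
f(d(-13, -14)) - 1*(-5153) = (⅙)*15*(18 - 1*15) - 1*(-5153) = (⅙)*15*(18 - 15) + 5153 = (⅙)*15*3 + 5153 = 15/2 + 5153 = 10321/2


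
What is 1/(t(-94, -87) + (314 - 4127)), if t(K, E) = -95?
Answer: -1/3908 ≈ -0.00025589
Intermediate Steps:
1/(t(-94, -87) + (314 - 4127)) = 1/(-95 + (314 - 4127)) = 1/(-95 - 3813) = 1/(-3908) = -1/3908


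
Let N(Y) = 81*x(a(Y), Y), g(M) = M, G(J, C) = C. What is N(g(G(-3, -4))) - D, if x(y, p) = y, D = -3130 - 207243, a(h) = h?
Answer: 210049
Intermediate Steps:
D = -210373
N(Y) = 81*Y
N(g(G(-3, -4))) - D = 81*(-4) - 1*(-210373) = -324 + 210373 = 210049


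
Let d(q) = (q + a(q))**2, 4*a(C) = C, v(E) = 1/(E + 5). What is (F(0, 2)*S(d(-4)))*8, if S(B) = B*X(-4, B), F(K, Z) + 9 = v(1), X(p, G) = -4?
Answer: 21200/3 ≈ 7066.7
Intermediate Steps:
v(E) = 1/(5 + E)
a(C) = C/4
d(q) = 25*q**2/16 (d(q) = (q + q/4)**2 = (5*q/4)**2 = 25*q**2/16)
F(K, Z) = -53/6 (F(K, Z) = -9 + 1/(5 + 1) = -9 + 1/6 = -53/6)
S(B) = -4*B (S(B) = B*(-4) = -4*B)
(F(0, 2)*S(d(-4)))*8 = -(-106)*(25/16)*(-4)**2/3*8 = -(-106)*(25/16)*16/3*8 = -(-106)*25/3*8 = -53/6*(-100)*8 = (2650/3)*8 = 21200/3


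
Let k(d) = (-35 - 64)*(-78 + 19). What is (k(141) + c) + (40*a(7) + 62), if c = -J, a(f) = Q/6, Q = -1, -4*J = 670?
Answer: 36383/6 ≈ 6063.8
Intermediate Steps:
J = -335/2 (J = -¼*670 = -335/2 ≈ -167.50)
a(f) = -⅙ (a(f) = -1/6 = -1*⅙ = -⅙)
k(d) = 5841 (k(d) = -99*(-59) = 5841)
c = 335/2 (c = -1*(-335/2) = 335/2 ≈ 167.50)
(k(141) + c) + (40*a(7) + 62) = (5841 + 335/2) + (40*(-⅙) + 62) = 12017/2 + (-20/3 + 62) = 12017/2 + 166/3 = 36383/6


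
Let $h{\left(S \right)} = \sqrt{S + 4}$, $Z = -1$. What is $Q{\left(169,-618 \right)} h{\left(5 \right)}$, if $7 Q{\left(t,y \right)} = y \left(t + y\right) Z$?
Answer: $- \frac{832446}{7} \approx -1.1892 \cdot 10^{5}$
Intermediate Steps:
$h{\left(S \right)} = \sqrt{4 + S}$
$Q{\left(t,y \right)} = - \frac{y \left(t + y\right)}{7}$ ($Q{\left(t,y \right)} = \frac{y \left(t + y\right) \left(-1\right)}{7} = \frac{\left(-1\right) y \left(t + y\right)}{7} = - \frac{y \left(t + y\right)}{7}$)
$Q{\left(169,-618 \right)} h{\left(5 \right)} = \left(- \frac{1}{7}\right) \left(-618\right) \left(169 - 618\right) \sqrt{4 + 5} = \left(- \frac{1}{7}\right) \left(-618\right) \left(-449\right) \sqrt{9} = \left(- \frac{277482}{7}\right) 3 = - \frac{832446}{7}$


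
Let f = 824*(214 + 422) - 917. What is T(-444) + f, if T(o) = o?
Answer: 522703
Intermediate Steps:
f = 523147 (f = 824*636 - 917 = 524064 - 917 = 523147)
T(-444) + f = -444 + 523147 = 522703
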